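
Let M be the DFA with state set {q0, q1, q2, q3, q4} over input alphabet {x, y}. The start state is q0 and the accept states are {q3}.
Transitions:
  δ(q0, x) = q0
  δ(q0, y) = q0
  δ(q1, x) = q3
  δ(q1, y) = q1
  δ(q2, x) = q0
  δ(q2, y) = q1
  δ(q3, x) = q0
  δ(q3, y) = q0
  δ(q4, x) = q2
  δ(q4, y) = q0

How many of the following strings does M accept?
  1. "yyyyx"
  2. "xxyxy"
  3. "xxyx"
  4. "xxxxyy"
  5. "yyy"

"yyyyx": rejected
"xxyxy": rejected
"xxyx": rejected
"xxxxyy": rejected
"yyy": rejected

0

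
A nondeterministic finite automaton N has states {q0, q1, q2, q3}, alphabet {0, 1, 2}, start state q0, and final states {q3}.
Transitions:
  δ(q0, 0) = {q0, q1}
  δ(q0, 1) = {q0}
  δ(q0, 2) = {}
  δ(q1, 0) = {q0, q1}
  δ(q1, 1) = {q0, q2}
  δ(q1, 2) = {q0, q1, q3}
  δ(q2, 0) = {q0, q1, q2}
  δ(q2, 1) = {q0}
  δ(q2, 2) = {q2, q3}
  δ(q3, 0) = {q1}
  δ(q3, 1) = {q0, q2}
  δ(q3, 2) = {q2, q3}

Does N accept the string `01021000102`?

accepted

Start: {q0}
read 0: {q0, q1}
read 1: {q0, q2}
read 0: {q0, q1, q2}
read 2: {q0, q1, q2, q3}
read 1: {q0, q2}
read 0: {q0, q1, q2}
read 0: {q0, q1, q2}
read 0: {q0, q1, q2}
read 1: {q0, q2}
read 0: {q0, q1, q2}
read 2: {q0, q1, q2, q3}
Reachable ∩ accepting = {q3} — nonempty.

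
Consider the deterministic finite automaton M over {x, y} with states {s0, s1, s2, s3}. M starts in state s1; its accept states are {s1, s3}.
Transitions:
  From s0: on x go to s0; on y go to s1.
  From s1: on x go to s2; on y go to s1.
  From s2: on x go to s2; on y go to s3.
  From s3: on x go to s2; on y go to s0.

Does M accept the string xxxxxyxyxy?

accepted

s1 --x--> s2
s2 --x--> s2
s2 --x--> s2
s2 --x--> s2
s2 --x--> s2
s2 --y--> s3
s3 --x--> s2
s2 --y--> s3
s3 --x--> s2
s2 --y--> s3
End in state s3, which is an accepting state.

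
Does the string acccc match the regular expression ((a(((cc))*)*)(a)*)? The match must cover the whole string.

yes

Split as acccc·ε: (a(((cc))*)*) matches acccc and (a)* matches ε.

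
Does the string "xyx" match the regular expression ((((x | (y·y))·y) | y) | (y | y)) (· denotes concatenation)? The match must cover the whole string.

no

Neither (((x|(y·y))·y)|y) nor (y|y) matches xyx.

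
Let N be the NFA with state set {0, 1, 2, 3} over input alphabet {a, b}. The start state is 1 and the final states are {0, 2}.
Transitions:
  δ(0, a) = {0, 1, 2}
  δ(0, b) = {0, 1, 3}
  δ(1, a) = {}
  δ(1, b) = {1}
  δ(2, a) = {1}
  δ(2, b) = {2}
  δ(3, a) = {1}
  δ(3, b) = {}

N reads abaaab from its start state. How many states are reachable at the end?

0

Start: {1}
read a: {}
The reachable set is empty and stays empty for the remaining 5 symbols.
Final reachable set {} has 0 states.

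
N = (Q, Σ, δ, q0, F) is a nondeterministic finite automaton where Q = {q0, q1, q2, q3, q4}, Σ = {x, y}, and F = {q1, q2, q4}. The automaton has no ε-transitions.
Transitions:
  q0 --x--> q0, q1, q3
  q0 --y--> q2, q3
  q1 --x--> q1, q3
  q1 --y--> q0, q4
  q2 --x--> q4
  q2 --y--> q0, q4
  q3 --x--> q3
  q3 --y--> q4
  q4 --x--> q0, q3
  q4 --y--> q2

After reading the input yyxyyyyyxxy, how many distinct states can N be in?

Start: {q0}
read y: {q2, q3}
read y: {q0, q4}
read x: {q0, q1, q3}
read y: {q0, q2, q3, q4}
read y: {q0, q2, q3, q4}
read y: {q0, q2, q3, q4}
read y: {q0, q2, q3, q4}
read y: {q0, q2, q3, q4}
read x: {q0, q1, q3, q4}
read x: {q0, q1, q3}
read y: {q0, q2, q3, q4}
Final reachable set {q0, q2, q3, q4} has 4 states.

4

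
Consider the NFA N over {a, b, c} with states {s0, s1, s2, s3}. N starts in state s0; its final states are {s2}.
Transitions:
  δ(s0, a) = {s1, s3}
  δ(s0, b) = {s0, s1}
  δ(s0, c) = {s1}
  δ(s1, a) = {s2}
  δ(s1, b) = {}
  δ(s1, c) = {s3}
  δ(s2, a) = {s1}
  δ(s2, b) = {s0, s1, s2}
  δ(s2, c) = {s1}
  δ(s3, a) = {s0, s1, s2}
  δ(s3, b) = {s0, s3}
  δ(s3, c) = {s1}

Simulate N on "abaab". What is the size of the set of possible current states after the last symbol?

4

Start: {s0}
read a: {s1, s3}
read b: {s0, s3}
read a: {s0, s1, s2, s3}
read a: {s0, s1, s2, s3}
read b: {s0, s1, s2, s3}
Final reachable set {s0, s1, s2, s3} has 4 states.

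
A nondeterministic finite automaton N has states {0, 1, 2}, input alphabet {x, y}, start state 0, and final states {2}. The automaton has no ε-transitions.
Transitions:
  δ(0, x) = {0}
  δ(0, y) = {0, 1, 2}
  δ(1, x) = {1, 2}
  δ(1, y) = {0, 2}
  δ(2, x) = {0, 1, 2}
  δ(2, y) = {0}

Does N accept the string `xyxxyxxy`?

Start: {0}
read x: {0}
read y: {0, 1, 2}
read x: {0, 1, 2}
read x: {0, 1, 2}
read y: {0, 1, 2}
read x: {0, 1, 2}
read x: {0, 1, 2}
read y: {0, 1, 2}
Reachable ∩ accepting = {2} — nonempty.

accepted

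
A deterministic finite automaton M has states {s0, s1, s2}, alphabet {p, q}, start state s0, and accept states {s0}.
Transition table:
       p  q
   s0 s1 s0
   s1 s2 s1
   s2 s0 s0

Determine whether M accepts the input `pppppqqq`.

accepted

s0 --p--> s1
s1 --p--> s2
s2 --p--> s0
s0 --p--> s1
s1 --p--> s2
s2 --q--> s0
s0 --q--> s0
s0 --q--> s0
End in state s0, which is an accepting state.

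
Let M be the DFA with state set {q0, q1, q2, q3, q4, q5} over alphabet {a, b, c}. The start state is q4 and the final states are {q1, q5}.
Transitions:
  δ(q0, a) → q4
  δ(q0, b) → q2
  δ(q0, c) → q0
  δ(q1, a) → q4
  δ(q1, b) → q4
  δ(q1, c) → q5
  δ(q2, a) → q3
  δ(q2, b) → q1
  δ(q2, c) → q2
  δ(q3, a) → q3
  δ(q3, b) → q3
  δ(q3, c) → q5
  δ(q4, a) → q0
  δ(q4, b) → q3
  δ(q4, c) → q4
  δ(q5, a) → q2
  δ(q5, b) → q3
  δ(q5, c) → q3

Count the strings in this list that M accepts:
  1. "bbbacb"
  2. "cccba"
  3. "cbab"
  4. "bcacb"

"bbbacb": rejected
"cccba": rejected
"cbab": rejected
"bcacb": accepted

1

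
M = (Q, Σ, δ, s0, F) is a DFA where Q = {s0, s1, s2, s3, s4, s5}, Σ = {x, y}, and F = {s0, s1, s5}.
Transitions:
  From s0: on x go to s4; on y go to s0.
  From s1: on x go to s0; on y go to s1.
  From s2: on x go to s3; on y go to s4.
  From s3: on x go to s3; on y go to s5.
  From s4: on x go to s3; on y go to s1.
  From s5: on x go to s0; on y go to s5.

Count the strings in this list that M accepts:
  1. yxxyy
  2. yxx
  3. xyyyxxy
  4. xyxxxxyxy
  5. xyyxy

4

yxxyy: accepted
yxx: rejected
xyyyxxy: accepted
xyxxxxyxy: accepted
xyyxy: accepted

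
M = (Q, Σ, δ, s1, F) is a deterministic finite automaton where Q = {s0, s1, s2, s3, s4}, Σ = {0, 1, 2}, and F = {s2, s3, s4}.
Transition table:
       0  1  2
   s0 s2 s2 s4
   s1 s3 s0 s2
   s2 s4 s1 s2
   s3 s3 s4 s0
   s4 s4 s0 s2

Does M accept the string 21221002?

s1 --2--> s2
s2 --1--> s1
s1 --2--> s2
s2 --2--> s2
s2 --1--> s1
s1 --0--> s3
s3 --0--> s3
s3 --2--> s0
End in state s0, which is not an accepting state.

rejected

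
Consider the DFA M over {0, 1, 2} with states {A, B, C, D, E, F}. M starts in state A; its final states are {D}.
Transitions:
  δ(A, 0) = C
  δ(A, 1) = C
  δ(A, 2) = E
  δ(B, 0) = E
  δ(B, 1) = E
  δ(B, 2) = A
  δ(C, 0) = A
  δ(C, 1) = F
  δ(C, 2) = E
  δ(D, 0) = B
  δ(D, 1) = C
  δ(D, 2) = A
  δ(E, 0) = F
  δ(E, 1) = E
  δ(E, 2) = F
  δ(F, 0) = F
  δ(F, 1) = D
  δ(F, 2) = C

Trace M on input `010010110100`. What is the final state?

A --0--> C
C --1--> F
F --0--> F
F --0--> F
F --1--> D
D --0--> B
B --1--> E
E --1--> E
E --0--> F
F --1--> D
D --0--> B
B --0--> E

E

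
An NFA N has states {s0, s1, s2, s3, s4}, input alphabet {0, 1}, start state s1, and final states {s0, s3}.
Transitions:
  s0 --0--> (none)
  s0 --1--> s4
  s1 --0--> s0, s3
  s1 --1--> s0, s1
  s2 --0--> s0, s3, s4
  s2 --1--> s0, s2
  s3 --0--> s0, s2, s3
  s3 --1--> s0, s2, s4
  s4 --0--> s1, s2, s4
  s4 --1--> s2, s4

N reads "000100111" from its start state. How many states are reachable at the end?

4

Start: {s1}
read 0: {s0, s3}
read 0: {s0, s2, s3}
read 0: {s0, s2, s3, s4}
read 1: {s0, s2, s4}
read 0: {s0, s1, s2, s3, s4}
read 0: {s0, s1, s2, s3, s4}
read 1: {s0, s1, s2, s4}
read 1: {s0, s1, s2, s4}
read 1: {s0, s1, s2, s4}
Final reachable set {s0, s1, s2, s4} has 4 states.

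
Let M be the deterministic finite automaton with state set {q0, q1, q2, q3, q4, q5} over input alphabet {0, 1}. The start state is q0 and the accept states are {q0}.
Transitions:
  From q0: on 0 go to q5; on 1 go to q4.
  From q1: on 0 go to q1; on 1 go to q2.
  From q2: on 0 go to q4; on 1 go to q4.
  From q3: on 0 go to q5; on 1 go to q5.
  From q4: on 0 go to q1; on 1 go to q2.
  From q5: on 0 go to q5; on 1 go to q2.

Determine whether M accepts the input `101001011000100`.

q0 --1--> q4
q4 --0--> q1
q1 --1--> q2
q2 --0--> q4
q4 --0--> q1
q1 --1--> q2
q2 --0--> q4
q4 --1--> q2
q2 --1--> q4
q4 --0--> q1
q1 --0--> q1
q1 --0--> q1
q1 --1--> q2
q2 --0--> q4
q4 --0--> q1
End in state q1, which is not an accepting state.

rejected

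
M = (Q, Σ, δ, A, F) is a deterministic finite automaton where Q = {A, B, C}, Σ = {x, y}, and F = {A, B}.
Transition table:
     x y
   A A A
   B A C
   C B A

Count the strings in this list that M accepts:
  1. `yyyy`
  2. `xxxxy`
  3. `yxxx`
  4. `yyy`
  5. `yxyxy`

5

`yyyy`: accepted
`xxxxy`: accepted
`yxxx`: accepted
`yyy`: accepted
`yxyxy`: accepted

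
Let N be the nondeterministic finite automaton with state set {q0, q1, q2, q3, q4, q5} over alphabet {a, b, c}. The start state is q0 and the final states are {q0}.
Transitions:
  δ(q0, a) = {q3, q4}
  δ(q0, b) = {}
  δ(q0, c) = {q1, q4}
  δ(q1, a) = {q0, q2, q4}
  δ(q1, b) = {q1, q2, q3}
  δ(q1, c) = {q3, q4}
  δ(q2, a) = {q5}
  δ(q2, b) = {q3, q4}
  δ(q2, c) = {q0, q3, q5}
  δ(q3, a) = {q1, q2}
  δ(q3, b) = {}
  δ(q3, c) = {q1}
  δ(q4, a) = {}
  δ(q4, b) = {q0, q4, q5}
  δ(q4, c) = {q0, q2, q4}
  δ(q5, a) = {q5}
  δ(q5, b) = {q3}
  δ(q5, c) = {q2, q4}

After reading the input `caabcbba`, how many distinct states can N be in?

Start: {q0}
read c: {q1, q4}
read a: {q0, q2, q4}
read a: {q3, q4, q5}
read b: {q0, q3, q4, q5}
read c: {q0, q1, q2, q4}
read b: {q0, q1, q2, q3, q4, q5}
read b: {q0, q1, q2, q3, q4, q5}
read a: {q0, q1, q2, q3, q4, q5}
Final reachable set {q0, q1, q2, q3, q4, q5} has 6 states.

6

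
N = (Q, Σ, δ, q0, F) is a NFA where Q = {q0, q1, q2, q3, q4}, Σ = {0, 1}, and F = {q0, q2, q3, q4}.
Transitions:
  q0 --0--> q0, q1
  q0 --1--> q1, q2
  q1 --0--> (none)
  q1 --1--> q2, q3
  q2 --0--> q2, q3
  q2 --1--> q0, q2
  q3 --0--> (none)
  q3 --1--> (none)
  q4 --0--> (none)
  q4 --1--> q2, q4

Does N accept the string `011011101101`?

Start: {q0}
read 0: {q0, q1}
read 1: {q1, q2, q3}
read 1: {q0, q2, q3}
read 0: {q0, q1, q2, q3}
read 1: {q0, q1, q2, q3}
read 1: {q0, q1, q2, q3}
read 1: {q0, q1, q2, q3}
read 0: {q0, q1, q2, q3}
read 1: {q0, q1, q2, q3}
read 1: {q0, q1, q2, q3}
read 0: {q0, q1, q2, q3}
read 1: {q0, q1, q2, q3}
Reachable ∩ accepting = {q0, q2, q3} — nonempty.

accepted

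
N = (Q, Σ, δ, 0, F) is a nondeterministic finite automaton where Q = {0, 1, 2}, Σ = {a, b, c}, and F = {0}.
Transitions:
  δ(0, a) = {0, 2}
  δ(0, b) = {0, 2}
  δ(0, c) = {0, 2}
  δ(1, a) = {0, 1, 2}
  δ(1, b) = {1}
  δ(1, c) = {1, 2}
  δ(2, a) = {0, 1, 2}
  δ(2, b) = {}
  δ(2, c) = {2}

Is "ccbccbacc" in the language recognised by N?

Start: {0}
read c: {0, 2}
read c: {0, 2}
read b: {0, 2}
read c: {0, 2}
read c: {0, 2}
read b: {0, 2}
read a: {0, 1, 2}
read c: {0, 1, 2}
read c: {0, 1, 2}
Reachable ∩ accepting = {0} — nonempty.

accepted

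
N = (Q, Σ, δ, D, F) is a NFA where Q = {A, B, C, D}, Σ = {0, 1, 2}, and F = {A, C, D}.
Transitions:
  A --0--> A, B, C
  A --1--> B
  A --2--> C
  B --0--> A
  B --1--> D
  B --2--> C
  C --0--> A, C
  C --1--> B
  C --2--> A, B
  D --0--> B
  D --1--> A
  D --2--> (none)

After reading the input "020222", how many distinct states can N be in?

3

Start: {D}
read 0: {B}
read 2: {C}
read 0: {A, C}
read 2: {A, B, C}
read 2: {A, B, C}
read 2: {A, B, C}
Final reachable set {A, B, C} has 3 states.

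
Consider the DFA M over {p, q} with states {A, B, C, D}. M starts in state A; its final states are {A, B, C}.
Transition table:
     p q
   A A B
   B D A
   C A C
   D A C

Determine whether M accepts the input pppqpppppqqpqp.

rejected

A --p--> A
A --p--> A
A --p--> A
A --q--> B
B --p--> D
D --p--> A
A --p--> A
A --p--> A
A --p--> A
A --q--> B
B --q--> A
A --p--> A
A --q--> B
B --p--> D
End in state D, which is not an accepting state.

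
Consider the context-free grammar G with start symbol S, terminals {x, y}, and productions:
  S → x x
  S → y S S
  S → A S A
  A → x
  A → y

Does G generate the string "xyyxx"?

no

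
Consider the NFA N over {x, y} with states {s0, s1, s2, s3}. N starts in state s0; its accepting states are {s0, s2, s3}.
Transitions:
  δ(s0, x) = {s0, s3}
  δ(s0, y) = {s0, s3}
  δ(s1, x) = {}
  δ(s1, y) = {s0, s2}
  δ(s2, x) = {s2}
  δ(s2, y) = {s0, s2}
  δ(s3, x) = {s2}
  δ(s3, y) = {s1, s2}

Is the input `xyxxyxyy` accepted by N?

Start: {s0}
read x: {s0, s3}
read y: {s0, s1, s2, s3}
read x: {s0, s2, s3}
read x: {s0, s2, s3}
read y: {s0, s1, s2, s3}
read x: {s0, s2, s3}
read y: {s0, s1, s2, s3}
read y: {s0, s1, s2, s3}
Reachable ∩ accepting = {s0, s2, s3} — nonempty.

accepted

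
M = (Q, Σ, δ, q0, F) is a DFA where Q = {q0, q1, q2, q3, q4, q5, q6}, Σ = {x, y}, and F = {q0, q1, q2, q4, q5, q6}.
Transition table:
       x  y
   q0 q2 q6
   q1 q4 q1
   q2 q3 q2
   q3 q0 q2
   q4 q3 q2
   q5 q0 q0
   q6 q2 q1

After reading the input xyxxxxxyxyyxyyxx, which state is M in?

q0 --x--> q2
q2 --y--> q2
q2 --x--> q3
q3 --x--> q0
q0 --x--> q2
q2 --x--> q3
q3 --x--> q0
q0 --y--> q6
q6 --x--> q2
q2 --y--> q2
q2 --y--> q2
q2 --x--> q3
q3 --y--> q2
q2 --y--> q2
q2 --x--> q3
q3 --x--> q0

q0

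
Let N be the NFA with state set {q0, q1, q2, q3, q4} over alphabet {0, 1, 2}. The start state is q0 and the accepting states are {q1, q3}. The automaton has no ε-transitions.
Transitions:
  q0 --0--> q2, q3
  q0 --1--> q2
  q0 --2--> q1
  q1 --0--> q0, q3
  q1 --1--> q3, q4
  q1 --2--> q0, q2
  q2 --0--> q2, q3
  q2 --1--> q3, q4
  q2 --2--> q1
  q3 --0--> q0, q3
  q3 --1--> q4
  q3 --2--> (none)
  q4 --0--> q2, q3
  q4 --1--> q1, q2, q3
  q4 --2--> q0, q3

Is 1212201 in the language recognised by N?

Start: {q0}
read 1: {q2}
read 2: {q1}
read 1: {q3, q4}
read 2: {q0, q3}
read 2: {q1}
read 0: {q0, q3}
read 1: {q2, q4}
Reachable ∩ accepting = {} — empty.

rejected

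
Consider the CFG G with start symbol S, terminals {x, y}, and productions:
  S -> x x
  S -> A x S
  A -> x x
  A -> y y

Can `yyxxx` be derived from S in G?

S ⇒ AxS ⇒ yyxS ⇒ yyxxx

yes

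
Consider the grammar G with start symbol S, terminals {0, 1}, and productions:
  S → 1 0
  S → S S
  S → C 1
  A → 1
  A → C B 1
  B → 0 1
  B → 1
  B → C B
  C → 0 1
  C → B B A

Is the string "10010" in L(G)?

no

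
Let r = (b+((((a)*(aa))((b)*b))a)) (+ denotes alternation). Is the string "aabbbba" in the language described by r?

yes

The right alternative ((((a)*(aa))((b)*b))a) matches aabbbba.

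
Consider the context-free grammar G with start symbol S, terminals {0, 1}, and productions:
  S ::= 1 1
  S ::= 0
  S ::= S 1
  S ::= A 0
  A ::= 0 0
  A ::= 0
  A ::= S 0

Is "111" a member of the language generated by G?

yes

S ⇒ S1 ⇒ 111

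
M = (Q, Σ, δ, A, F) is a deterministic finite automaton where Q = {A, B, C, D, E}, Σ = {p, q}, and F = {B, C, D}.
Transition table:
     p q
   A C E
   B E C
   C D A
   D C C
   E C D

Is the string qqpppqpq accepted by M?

A --q--> E
E --q--> D
D --p--> C
C --p--> D
D --p--> C
C --q--> A
A --p--> C
C --q--> A
End in state A, which is not an accepting state.

rejected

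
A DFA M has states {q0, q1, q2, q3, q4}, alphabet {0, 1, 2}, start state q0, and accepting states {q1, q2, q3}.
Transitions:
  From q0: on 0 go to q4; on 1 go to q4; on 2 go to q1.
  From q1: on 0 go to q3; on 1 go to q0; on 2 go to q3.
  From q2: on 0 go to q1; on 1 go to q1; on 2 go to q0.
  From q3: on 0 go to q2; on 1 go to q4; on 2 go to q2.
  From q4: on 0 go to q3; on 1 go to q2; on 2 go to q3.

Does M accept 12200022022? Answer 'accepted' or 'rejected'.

rejected

q0 --1--> q4
q4 --2--> q3
q3 --2--> q2
q2 --0--> q1
q1 --0--> q3
q3 --0--> q2
q2 --2--> q0
q0 --2--> q1
q1 --0--> q3
q3 --2--> q2
q2 --2--> q0
End in state q0, which is not an accepting state.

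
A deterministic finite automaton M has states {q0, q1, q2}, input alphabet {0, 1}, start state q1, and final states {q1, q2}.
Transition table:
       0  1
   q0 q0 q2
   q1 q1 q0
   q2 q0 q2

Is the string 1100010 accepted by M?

q1 --1--> q0
q0 --1--> q2
q2 --0--> q0
q0 --0--> q0
q0 --0--> q0
q0 --1--> q2
q2 --0--> q0
End in state q0, which is not an accepting state.

rejected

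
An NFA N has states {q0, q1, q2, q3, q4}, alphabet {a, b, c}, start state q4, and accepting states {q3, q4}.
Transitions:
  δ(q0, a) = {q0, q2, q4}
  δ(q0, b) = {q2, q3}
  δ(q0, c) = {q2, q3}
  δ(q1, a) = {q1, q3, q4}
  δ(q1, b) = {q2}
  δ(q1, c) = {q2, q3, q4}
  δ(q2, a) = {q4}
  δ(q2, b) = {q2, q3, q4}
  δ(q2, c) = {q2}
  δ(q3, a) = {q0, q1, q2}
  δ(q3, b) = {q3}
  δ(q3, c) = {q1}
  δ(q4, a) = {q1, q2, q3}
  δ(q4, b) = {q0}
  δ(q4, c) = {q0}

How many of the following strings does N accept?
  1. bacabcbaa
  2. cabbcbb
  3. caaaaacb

3

bacabcbaa: accepted
cabbcbb: accepted
caaaaacb: accepted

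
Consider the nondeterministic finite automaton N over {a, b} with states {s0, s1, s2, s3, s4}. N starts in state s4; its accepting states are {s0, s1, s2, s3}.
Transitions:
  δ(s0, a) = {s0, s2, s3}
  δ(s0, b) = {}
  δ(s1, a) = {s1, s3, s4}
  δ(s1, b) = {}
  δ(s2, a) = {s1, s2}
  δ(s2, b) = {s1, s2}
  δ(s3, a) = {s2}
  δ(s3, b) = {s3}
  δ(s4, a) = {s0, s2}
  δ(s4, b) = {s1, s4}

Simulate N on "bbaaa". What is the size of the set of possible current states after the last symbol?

5

Start: {s4}
read b: {s1, s4}
read b: {s1, s4}
read a: {s0, s1, s2, s3, s4}
read a: {s0, s1, s2, s3, s4}
read a: {s0, s1, s2, s3, s4}
Final reachable set {s0, s1, s2, s3, s4} has 5 states.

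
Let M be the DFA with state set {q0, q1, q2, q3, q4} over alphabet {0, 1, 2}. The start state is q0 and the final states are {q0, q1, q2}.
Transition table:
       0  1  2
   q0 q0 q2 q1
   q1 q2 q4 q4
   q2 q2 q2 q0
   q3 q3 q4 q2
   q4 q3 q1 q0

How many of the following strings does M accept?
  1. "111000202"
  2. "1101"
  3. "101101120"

3

"111000202": accepted
"1101": accepted
"101101120": accepted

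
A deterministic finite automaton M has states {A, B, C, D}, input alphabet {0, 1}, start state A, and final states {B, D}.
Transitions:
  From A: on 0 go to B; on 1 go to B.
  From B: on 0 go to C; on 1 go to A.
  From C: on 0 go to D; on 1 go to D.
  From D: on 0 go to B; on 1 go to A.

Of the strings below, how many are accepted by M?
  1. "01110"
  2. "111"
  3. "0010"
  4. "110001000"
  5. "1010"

"01110": accepted
"111": accepted
"0010": accepted
"110001000": accepted
"1010": accepted

5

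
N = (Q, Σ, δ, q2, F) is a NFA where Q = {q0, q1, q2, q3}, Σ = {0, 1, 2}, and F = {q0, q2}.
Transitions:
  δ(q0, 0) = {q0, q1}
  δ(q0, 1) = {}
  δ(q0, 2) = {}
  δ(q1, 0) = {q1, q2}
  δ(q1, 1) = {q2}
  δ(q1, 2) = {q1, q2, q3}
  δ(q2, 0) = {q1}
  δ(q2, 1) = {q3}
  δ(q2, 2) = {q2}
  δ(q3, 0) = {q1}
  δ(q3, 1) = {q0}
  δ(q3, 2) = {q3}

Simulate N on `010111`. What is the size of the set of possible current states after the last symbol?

Start: {q2}
read 0: {q1}
read 1: {q2}
read 0: {q1}
read 1: {q2}
read 1: {q3}
read 1: {q0}
Final reachable set {q0} has 1 state.

1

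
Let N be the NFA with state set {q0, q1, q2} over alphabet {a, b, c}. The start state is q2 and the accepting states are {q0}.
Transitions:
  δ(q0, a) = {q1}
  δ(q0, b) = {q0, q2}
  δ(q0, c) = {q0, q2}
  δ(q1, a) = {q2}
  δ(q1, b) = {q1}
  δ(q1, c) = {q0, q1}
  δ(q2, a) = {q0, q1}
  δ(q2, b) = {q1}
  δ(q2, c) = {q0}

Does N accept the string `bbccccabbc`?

Start: {q2}
read b: {q1}
read b: {q1}
read c: {q0, q1}
read c: {q0, q1, q2}
read c: {q0, q1, q2}
read c: {q0, q1, q2}
read a: {q0, q1, q2}
read b: {q0, q1, q2}
read b: {q0, q1, q2}
read c: {q0, q1, q2}
Reachable ∩ accepting = {q0} — nonempty.

accepted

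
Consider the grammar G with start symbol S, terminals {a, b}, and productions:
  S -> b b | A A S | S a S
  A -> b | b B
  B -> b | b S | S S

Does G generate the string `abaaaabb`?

no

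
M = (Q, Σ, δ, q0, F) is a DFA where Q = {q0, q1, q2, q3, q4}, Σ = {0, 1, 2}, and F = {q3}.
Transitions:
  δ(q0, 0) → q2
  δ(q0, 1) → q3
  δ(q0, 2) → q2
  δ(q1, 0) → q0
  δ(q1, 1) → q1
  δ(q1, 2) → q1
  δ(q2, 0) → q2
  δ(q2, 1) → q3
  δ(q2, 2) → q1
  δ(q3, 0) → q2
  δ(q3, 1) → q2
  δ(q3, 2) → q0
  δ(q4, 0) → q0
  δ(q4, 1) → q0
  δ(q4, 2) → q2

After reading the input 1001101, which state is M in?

q3

q0 --1--> q3
q3 --0--> q2
q2 --0--> q2
q2 --1--> q3
q3 --1--> q2
q2 --0--> q2
q2 --1--> q3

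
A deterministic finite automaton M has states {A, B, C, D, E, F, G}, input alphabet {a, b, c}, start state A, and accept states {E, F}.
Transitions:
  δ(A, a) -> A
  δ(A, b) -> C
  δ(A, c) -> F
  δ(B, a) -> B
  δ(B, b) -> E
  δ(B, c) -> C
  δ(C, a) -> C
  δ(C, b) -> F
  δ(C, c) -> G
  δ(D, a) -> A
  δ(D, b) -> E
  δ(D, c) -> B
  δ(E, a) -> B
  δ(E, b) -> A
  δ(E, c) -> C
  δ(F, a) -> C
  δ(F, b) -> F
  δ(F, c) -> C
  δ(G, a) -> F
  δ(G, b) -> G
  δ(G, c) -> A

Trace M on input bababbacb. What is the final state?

G

A --b--> C
C --a--> C
C --b--> F
F --a--> C
C --b--> F
F --b--> F
F --a--> C
C --c--> G
G --b--> G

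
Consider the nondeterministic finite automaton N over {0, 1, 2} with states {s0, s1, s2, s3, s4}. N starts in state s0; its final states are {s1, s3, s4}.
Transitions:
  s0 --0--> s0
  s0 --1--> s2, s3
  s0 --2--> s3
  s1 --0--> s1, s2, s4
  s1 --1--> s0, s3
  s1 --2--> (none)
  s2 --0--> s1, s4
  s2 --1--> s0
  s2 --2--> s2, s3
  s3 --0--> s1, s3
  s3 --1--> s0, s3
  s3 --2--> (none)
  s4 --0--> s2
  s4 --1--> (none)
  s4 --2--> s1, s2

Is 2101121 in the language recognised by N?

accepted

Start: {s0}
read 2: {s3}
read 1: {s0, s3}
read 0: {s0, s1, s3}
read 1: {s0, s2, s3}
read 1: {s0, s2, s3}
read 2: {s2, s3}
read 1: {s0, s3}
Reachable ∩ accepting = {s3} — nonempty.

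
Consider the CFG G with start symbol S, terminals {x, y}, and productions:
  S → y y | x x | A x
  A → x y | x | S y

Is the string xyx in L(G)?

yes

S ⇒ Ax ⇒ xyx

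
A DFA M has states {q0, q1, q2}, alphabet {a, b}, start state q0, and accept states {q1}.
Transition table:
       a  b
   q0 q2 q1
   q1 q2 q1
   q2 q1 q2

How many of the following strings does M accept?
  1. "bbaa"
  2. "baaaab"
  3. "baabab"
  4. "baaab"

2

"bbaa": accepted
"baaaab": accepted
"baabab": rejected
"baaab": rejected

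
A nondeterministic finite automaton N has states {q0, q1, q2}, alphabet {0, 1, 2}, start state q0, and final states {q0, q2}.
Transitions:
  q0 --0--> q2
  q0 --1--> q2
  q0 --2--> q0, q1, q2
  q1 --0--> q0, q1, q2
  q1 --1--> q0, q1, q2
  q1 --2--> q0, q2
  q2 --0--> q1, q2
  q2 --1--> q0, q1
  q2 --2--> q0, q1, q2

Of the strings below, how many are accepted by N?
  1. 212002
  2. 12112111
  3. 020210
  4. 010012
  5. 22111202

212002: accepted
12112111: accepted
020210: accepted
010012: accepted
22111202: accepted

5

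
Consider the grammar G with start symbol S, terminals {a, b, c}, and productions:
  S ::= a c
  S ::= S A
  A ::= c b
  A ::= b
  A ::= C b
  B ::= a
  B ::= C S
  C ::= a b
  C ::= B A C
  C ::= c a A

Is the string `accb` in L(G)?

yes

S ⇒ SA ⇒ acA ⇒ accb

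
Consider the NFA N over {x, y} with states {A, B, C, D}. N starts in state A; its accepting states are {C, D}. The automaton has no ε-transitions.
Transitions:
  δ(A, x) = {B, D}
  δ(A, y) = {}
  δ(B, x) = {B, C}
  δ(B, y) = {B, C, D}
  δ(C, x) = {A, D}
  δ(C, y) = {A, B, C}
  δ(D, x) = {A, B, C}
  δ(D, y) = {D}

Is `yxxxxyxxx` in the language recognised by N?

Start: {A}
read y: {}
The reachable set is empty and stays empty for the remaining 8 symbols.
Reachable ∩ accepting = {} — empty.

rejected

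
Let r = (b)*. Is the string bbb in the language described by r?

Split into 3 pieces b · b · b; each matches b.

yes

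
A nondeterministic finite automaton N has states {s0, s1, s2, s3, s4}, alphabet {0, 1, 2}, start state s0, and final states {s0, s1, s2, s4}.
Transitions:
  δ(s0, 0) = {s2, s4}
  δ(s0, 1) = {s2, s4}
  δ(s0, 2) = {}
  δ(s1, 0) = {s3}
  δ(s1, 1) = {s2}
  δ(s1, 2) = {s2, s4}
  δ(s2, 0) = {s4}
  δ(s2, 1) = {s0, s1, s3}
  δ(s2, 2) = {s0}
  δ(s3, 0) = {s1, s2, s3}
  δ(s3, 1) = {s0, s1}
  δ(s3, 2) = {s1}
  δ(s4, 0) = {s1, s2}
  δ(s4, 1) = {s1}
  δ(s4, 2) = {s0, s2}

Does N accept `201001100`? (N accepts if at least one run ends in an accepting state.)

Start: {s0}
read 2: {}
The reachable set is empty and stays empty for the remaining 8 symbols.
Reachable ∩ accepting = {} — empty.

rejected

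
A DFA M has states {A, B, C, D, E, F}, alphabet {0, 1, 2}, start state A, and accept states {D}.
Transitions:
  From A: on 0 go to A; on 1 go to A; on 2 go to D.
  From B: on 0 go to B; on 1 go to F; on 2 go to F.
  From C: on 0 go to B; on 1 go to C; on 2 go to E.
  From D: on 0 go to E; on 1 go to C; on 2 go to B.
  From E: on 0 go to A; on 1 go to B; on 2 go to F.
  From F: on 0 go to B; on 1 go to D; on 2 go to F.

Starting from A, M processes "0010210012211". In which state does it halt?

A --0--> A
A --0--> A
A --1--> A
A --0--> A
A --2--> D
D --1--> C
C --0--> B
B --0--> B
B --1--> F
F --2--> F
F --2--> F
F --1--> D
D --1--> C

C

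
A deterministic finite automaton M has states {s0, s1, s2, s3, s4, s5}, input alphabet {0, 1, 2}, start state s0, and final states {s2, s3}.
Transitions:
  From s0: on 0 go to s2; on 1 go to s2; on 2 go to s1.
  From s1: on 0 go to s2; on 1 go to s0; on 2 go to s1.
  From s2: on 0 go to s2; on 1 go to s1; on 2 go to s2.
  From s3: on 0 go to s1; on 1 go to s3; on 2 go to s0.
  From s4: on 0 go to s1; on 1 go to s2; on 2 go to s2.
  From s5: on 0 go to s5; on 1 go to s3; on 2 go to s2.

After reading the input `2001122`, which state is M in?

s1

s0 --2--> s1
s1 --0--> s2
s2 --0--> s2
s2 --1--> s1
s1 --1--> s0
s0 --2--> s1
s1 --2--> s1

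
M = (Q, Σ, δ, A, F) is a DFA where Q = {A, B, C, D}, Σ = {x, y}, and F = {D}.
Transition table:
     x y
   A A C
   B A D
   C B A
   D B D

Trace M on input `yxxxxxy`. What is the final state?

C

A --y--> C
C --x--> B
B --x--> A
A --x--> A
A --x--> A
A --x--> A
A --y--> C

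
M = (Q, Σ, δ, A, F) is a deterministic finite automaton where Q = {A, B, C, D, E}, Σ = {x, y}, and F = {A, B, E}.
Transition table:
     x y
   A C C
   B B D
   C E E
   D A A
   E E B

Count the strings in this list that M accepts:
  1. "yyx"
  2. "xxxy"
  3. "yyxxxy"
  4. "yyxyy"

3

"yyx": accepted
"xxxy": accepted
"yyxxxy": accepted
"yyxyy": rejected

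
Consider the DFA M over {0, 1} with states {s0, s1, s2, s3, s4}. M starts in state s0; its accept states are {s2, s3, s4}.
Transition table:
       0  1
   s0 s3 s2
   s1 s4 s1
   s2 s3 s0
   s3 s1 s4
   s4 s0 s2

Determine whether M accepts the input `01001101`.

accepted

s0 --0--> s3
s3 --1--> s4
s4 --0--> s0
s0 --0--> s3
s3 --1--> s4
s4 --1--> s2
s2 --0--> s3
s3 --1--> s4
End in state s4, which is an accepting state.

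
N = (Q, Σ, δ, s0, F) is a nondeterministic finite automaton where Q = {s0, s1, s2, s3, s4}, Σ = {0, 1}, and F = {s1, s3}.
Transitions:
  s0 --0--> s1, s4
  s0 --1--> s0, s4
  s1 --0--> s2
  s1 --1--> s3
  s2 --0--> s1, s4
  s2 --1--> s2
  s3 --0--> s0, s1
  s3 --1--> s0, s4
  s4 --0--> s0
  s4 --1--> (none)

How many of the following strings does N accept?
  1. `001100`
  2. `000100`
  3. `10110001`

`001100`: accepted
`000100`: accepted
`10110001`: accepted

3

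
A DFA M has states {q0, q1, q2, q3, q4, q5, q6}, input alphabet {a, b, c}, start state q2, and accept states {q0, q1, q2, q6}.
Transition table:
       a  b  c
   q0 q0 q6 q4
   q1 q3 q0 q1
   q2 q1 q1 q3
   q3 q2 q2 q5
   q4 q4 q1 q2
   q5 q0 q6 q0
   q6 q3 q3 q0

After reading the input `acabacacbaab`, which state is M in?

q1

q2 --a--> q1
q1 --c--> q1
q1 --a--> q3
q3 --b--> q2
q2 --a--> q1
q1 --c--> q1
q1 --a--> q3
q3 --c--> q5
q5 --b--> q6
q6 --a--> q3
q3 --a--> q2
q2 --b--> q1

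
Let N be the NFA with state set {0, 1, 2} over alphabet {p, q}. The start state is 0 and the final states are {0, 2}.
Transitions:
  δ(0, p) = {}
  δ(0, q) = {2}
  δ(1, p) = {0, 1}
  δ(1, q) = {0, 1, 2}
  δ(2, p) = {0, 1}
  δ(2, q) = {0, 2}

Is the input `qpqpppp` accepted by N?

Start: {0}
read q: {2}
read p: {0, 1}
read q: {0, 1, 2}
read p: {0, 1}
read p: {0, 1}
read p: {0, 1}
read p: {0, 1}
Reachable ∩ accepting = {0} — nonempty.

accepted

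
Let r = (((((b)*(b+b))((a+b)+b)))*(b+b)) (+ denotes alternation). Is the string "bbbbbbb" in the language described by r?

yes

Split as bbbbbb·b: ((((b)*(b+b))((a+b)+b)))* matches bbbbbb and (b+b) matches b.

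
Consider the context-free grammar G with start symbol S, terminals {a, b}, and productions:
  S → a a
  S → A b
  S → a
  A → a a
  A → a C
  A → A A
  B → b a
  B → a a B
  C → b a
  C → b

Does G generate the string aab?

yes

S ⇒ Ab ⇒ aab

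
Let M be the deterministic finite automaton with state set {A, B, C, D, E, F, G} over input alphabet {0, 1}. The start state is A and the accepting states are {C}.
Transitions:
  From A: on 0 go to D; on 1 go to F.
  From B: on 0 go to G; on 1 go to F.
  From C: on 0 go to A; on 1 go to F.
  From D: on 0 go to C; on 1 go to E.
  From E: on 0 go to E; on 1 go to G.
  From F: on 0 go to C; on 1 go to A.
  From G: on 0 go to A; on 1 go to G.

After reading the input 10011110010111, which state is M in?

A --1--> F
F --0--> C
C --0--> A
A --1--> F
F --1--> A
A --1--> F
F --1--> A
A --0--> D
D --0--> C
C --1--> F
F --0--> C
C --1--> F
F --1--> A
A --1--> F

F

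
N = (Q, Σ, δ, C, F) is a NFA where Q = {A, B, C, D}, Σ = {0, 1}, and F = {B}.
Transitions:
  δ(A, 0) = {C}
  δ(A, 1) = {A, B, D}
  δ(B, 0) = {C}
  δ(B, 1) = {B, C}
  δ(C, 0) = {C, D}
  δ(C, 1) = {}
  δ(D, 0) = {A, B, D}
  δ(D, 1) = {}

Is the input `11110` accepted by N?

Start: {C}
read 1: {}
The reachable set is empty and stays empty for the remaining 4 symbols.
Reachable ∩ accepting = {} — empty.

rejected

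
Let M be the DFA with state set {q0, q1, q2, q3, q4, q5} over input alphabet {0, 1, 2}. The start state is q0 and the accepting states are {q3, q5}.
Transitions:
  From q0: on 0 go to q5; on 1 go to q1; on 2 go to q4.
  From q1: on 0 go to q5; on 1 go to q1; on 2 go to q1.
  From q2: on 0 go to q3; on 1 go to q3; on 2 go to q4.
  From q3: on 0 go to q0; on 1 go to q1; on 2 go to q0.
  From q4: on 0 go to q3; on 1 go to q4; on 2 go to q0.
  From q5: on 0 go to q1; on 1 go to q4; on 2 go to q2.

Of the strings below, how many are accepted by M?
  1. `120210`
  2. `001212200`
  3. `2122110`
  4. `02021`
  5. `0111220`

2

`120210`: rejected
`001212200`: rejected
`2122110`: accepted
`02021`: rejected
`0111220`: accepted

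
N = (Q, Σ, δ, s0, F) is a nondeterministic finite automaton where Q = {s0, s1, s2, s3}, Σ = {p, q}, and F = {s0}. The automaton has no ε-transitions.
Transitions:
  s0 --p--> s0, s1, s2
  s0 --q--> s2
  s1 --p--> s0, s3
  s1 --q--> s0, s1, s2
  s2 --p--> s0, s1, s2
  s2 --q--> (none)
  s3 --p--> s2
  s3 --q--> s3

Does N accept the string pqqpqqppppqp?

accepted

Start: {s0}
read p: {s0, s1, s2}
read q: {s0, s1, s2}
read q: {s0, s1, s2}
read p: {s0, s1, s2, s3}
read q: {s0, s1, s2, s3}
read q: {s0, s1, s2, s3}
read p: {s0, s1, s2, s3}
read p: {s0, s1, s2, s3}
read p: {s0, s1, s2, s3}
read p: {s0, s1, s2, s3}
read q: {s0, s1, s2, s3}
read p: {s0, s1, s2, s3}
Reachable ∩ accepting = {s0} — nonempty.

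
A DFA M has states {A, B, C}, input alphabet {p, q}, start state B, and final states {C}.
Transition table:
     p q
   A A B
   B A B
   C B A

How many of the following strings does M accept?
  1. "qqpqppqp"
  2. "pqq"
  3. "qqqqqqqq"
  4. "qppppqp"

0

"qqpqppqp": rejected
"pqq": rejected
"qqqqqqqq": rejected
"qppppqp": rejected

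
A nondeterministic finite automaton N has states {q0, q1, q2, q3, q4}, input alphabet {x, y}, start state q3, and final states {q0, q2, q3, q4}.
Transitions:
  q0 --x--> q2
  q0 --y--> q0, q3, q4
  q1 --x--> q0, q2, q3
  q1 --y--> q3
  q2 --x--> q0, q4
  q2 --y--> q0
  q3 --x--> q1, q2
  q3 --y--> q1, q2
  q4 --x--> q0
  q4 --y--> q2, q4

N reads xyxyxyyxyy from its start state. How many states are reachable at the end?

Start: {q3}
read x: {q1, q2}
read y: {q0, q3}
read x: {q1, q2}
read y: {q0, q3}
read x: {q1, q2}
read y: {q0, q3}
read y: {q0, q1, q2, q3, q4}
read x: {q0, q1, q2, q3, q4}
read y: {q0, q1, q2, q3, q4}
read y: {q0, q1, q2, q3, q4}
Final reachable set {q0, q1, q2, q3, q4} has 5 states.

5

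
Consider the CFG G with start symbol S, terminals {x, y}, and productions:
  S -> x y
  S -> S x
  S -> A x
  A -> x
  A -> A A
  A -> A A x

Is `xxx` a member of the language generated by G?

S ⇒ Sx ⇒ Axx ⇒ xxx

yes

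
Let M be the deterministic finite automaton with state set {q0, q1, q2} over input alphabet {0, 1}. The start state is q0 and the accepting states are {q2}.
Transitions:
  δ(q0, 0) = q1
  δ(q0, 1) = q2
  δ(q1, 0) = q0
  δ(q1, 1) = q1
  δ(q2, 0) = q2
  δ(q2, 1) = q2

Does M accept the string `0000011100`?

q0 --0--> q1
q1 --0--> q0
q0 --0--> q1
q1 --0--> q0
q0 --0--> q1
q1 --1--> q1
q1 --1--> q1
q1 --1--> q1
q1 --0--> q0
q0 --0--> q1
End in state q1, which is not an accepting state.

rejected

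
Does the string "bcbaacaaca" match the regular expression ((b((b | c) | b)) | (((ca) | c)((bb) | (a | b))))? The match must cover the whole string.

no

Neither (b((b|c)|b)) nor (((ca)|c)((bb)|(a|b))) matches bcbaacaaca.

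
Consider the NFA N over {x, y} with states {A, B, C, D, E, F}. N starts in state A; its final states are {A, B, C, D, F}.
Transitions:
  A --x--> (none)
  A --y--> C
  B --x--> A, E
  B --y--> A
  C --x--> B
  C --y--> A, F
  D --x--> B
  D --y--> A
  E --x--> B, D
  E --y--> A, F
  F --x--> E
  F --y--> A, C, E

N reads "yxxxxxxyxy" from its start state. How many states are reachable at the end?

2

Start: {A}
read y: {C}
read x: {B}
read x: {A, E}
read x: {B, D}
read x: {A, B, E}
read x: {A, B, D, E}
read x: {A, B, D, E}
read y: {A, C, F}
read x: {B, E}
read y: {A, F}
Final reachable set {A, F} has 2 states.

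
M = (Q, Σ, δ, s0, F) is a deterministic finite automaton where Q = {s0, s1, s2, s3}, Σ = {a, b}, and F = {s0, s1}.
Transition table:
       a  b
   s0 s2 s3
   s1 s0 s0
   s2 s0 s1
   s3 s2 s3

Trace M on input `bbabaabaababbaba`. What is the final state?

s0

s0 --b--> s3
s3 --b--> s3
s3 --a--> s2
s2 --b--> s1
s1 --a--> s0
s0 --a--> s2
s2 --b--> s1
s1 --a--> s0
s0 --a--> s2
s2 --b--> s1
s1 --a--> s0
s0 --b--> s3
s3 --b--> s3
s3 --a--> s2
s2 --b--> s1
s1 --a--> s0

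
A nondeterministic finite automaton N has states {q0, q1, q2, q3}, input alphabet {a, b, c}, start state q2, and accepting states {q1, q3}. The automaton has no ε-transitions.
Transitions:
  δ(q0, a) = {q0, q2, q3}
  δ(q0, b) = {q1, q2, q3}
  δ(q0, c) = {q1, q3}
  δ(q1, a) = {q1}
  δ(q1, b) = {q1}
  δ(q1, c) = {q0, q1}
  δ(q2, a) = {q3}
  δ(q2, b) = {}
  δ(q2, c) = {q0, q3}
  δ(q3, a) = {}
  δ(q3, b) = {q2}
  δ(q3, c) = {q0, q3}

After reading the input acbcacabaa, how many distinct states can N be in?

Start: {q2}
read a: {q3}
read c: {q0, q3}
read b: {q1, q2, q3}
read c: {q0, q1, q3}
read a: {q0, q1, q2, q3}
read c: {q0, q1, q3}
read a: {q0, q1, q2, q3}
read b: {q1, q2, q3}
read a: {q1, q3}
read a: {q1}
Final reachable set {q1} has 1 state.

1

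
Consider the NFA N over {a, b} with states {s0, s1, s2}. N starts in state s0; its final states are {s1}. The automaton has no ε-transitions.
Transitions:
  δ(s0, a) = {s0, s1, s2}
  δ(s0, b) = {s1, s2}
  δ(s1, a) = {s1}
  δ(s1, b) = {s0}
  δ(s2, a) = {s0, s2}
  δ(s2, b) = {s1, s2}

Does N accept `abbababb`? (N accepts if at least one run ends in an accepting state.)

Start: {s0}
read a: {s0, s1, s2}
read b: {s0, s1, s2}
read b: {s0, s1, s2}
read a: {s0, s1, s2}
read b: {s0, s1, s2}
read a: {s0, s1, s2}
read b: {s0, s1, s2}
read b: {s0, s1, s2}
Reachable ∩ accepting = {s1} — nonempty.

accepted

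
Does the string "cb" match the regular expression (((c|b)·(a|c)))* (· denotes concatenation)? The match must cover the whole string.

cb cannot be split into zero or more pieces each matching ((c|b)·(a|c)).

no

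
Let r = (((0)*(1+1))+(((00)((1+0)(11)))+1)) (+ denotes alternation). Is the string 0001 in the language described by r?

yes

The left alternative ((0)*(1+1)) matches 0001.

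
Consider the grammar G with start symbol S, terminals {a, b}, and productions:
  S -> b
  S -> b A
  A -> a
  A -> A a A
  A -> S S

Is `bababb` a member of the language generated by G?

no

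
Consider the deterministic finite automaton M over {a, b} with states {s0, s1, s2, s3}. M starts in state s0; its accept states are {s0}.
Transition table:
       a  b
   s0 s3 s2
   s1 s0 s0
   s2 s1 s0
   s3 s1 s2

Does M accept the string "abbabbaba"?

rejected

s0 --a--> s3
s3 --b--> s2
s2 --b--> s0
s0 --a--> s3
s3 --b--> s2
s2 --b--> s0
s0 --a--> s3
s3 --b--> s2
s2 --a--> s1
End in state s1, which is not an accepting state.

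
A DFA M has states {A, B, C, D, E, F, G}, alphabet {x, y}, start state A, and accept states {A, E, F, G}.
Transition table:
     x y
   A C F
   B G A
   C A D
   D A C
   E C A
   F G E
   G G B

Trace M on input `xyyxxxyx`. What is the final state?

G

A --x--> C
C --y--> D
D --y--> C
C --x--> A
A --x--> C
C --x--> A
A --y--> F
F --x--> G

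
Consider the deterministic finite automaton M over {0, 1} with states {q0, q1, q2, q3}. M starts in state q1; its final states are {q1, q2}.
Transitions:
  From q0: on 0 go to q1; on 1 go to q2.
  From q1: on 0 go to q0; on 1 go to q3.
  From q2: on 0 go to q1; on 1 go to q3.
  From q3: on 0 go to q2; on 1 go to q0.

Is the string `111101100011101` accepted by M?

rejected

q1 --1--> q3
q3 --1--> q0
q0 --1--> q2
q2 --1--> q3
q3 --0--> q2
q2 --1--> q3
q3 --1--> q0
q0 --0--> q1
q1 --0--> q0
q0 --0--> q1
q1 --1--> q3
q3 --1--> q0
q0 --1--> q2
q2 --0--> q1
q1 --1--> q3
End in state q3, which is not an accepting state.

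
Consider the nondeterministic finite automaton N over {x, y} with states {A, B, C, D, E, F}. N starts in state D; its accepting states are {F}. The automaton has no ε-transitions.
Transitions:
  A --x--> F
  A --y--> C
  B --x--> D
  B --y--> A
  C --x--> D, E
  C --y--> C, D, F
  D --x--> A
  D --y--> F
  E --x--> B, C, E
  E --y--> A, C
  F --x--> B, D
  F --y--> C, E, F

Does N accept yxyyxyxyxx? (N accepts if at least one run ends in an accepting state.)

rejected

Start: {D}
read y: {F}
read x: {B, D}
read y: {A, F}
read y: {C, E, F}
read x: {B, C, D, E}
read y: {A, C, D, F}
read x: {A, B, D, E, F}
read y: {A, C, E, F}
read x: {B, C, D, E, F}
read x: {A, B, C, D, E}
Reachable ∩ accepting = {} — empty.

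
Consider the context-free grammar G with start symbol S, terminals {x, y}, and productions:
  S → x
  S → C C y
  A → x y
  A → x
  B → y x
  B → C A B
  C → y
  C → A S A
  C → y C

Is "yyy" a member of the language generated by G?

S ⇒ CCy ⇒ yCy ⇒ yyy

yes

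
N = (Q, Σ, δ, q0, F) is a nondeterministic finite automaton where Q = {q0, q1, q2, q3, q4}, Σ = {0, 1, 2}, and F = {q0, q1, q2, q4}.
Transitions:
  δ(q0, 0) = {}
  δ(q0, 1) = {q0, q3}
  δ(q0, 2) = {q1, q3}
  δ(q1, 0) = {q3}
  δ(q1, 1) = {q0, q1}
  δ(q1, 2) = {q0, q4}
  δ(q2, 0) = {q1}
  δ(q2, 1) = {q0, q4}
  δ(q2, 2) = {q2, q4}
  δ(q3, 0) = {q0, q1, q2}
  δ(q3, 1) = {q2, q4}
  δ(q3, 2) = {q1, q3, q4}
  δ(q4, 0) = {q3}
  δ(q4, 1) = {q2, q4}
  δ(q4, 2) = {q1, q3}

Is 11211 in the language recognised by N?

accepted

Start: {q0}
read 1: {q0, q3}
read 1: {q0, q2, q3, q4}
read 2: {q1, q2, q3, q4}
read 1: {q0, q1, q2, q4}
read 1: {q0, q1, q2, q3, q4}
Reachable ∩ accepting = {q0, q1, q2, q4} — nonempty.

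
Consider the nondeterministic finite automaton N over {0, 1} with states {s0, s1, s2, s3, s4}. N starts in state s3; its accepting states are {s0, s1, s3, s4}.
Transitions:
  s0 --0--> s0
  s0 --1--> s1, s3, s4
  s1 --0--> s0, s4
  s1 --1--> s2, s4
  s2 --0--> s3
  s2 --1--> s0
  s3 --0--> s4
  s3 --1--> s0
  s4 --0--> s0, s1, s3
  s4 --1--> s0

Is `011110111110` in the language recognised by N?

accepted

Start: {s3}
read 0: {s4}
read 1: {s0}
read 1: {s1, s3, s4}
read 1: {s0, s2, s4}
read 1: {s0, s1, s3, s4}
read 0: {s0, s1, s3, s4}
read 1: {s0, s1, s2, s3, s4}
read 1: {s0, s1, s2, s3, s4}
read 1: {s0, s1, s2, s3, s4}
read 1: {s0, s1, s2, s3, s4}
read 1: {s0, s1, s2, s3, s4}
read 0: {s0, s1, s3, s4}
Reachable ∩ accepting = {s0, s1, s3, s4} — nonempty.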